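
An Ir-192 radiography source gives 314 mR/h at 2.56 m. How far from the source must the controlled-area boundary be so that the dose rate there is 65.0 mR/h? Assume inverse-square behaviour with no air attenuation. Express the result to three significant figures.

Since intensity falls as 1/r², d₂ = d₁·√(I₁/I₂).
I₁/I₂ = 314/65.0 = 4.831, so d₂ = 2.56 × √4.831 = 5.627 m.

5.63 m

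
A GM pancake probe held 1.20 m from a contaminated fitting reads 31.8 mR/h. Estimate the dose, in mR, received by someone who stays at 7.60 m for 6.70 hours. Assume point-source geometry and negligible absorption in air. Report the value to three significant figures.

Since intensity falls as 1/r², rate at 7.60 m:
31.8 × (1.20/7.60)² = 31.8 × 0.02493 = 0.7928 mR/h.
Dose = rate × time = 0.7928 mR/h × 6.700 h = 5.312 mR.

5.31 mR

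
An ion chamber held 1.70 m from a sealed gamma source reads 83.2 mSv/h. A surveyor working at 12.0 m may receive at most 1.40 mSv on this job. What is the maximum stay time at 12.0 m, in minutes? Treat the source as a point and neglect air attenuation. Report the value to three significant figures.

Applying the 1/r² law, rate at 12.0 m:
83.2 × (1.70/12.0)² = 83.2 × 0.02007 = 1.670 mSv/h.
Stay time = 1.40 mSv ÷ 1.670 mSv/h = 0.8383 h = 50.30 min.

50.3 min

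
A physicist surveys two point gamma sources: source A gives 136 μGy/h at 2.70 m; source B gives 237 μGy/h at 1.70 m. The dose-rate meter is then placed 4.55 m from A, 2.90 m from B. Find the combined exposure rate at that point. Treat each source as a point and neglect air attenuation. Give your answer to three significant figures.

By superposition, sum each source's inverse-square contribution:
A: 136 × (2.70/4.55)² = 47.89 μGy/h
B: 237 × (1.70/2.90)² = 81.44 μGy/h
Total = 47.89 + 81.44 = 129.3 μGy/h.

129 μGy/h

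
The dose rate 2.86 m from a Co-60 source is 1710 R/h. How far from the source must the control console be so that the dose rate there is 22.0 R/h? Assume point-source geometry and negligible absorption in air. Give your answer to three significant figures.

25.2 m

Applying the 1/r² law, d₂ = d₁·√(I₁/I₂).
I₁/I₂ = 1710/22.0 = 77.73, so d₂ = 2.86 × √77.73 = 25.22 m.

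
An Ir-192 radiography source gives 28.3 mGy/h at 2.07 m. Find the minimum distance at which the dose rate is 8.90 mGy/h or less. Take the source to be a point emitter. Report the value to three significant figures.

3.69 m

Since intensity falls as 1/r², d₂ = d₁·√(I₁/I₂).
I₁/I₂ = 28.3/8.90 = 3.180, so d₂ = 2.07 × √3.180 = 3.691 m.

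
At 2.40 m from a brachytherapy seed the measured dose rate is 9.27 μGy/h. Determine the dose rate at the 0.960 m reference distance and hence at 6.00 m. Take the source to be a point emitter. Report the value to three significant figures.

By the inverse-square law,
At 0.960 m: (2.40/0.960)² = 6.250, so 9.27 × 6.250 = 57.94 μGy/h
At 6.00 m: 57.94 × (0.960/6.00)² = 57.94 × 0.02560 = 1.483 μGy/h.

57.9 μGy/h; 1.48 μGy/h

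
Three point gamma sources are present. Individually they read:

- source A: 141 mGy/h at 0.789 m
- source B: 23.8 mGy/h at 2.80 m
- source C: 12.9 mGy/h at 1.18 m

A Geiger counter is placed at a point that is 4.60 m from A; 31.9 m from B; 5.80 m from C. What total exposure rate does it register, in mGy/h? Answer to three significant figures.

4.87 mGy/h

Each source contributes Iᵢ·(dᵢ/rᵢ)²; contributions add.
A: 141 × (0.789/4.60)² = 4.148 mGy/h
B: 23.8 × (2.80/31.9)² = 0.1834 mGy/h
C: 12.9 × (1.18/5.80)² = 0.5339 mGy/h
Total = 4.148 + 0.1834 + 0.5339 = 4.865 mGy/h.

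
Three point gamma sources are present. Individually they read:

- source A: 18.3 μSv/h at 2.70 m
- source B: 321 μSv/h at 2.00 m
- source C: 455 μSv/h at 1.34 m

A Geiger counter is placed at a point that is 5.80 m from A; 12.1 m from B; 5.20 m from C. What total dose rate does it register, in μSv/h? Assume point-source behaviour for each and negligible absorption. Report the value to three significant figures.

43.0 μSv/h

By superposition, sum each source's inverse-square contribution:
A: 18.3 × (2.70/5.80)² = 3.966 μSv/h
B: 321 × (2.00/12.1)² = 8.770 μSv/h
C: 455 × (1.34/5.20)² = 30.21 μSv/h
Total = 3.966 + 8.770 + 30.21 = 42.95 μSv/h.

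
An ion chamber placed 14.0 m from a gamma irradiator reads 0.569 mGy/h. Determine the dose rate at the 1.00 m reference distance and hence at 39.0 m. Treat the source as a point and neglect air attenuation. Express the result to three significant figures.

By the inverse-square law,
At 1.00 m: 0.569 × (14.0/1.00)² = 0.569 × 196.0 = 111.5 mGy/h
At 39.0 m: (1.00/39.0)² = 0.0006575, so 111.5 × 0.0006575 = 0.07331 mGy/h.

112 mGy/h; 0.0733 mGy/h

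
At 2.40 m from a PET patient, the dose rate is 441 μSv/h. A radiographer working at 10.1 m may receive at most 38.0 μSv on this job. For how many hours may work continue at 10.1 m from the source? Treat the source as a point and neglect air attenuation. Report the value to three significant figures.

Applying the 1/r² law, rate at 10.1 m:
(2.40/10.1)² = 0.05647, so 441 × 0.05647 = 24.90 μSv/h.
Stay time = 38.0 μSv ÷ 24.90 μSv/h = 1.526 h.

1.53 h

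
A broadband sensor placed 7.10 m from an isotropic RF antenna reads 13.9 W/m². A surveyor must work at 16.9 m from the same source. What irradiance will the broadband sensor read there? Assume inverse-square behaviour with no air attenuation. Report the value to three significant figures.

Using I₁d₁² = I₂d₂², scaling from 7.10 m to 16.9 m:
13.9 × (7.10/16.9)² = 13.9 × 0.1765 = 2.453 W/m².

2.45 W/m²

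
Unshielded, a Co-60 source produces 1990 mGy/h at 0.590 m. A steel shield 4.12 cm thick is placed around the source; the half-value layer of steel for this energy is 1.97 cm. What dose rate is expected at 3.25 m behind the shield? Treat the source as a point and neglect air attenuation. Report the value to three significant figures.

Distance alone: (0.590/3.25)² = 0.03296, so 1990 × 0.03296 = 65.59 mGy/h.
Shield: 4.12/1.97 = 2.091 half-value layers → attenuation 2^(−2.091) = 0.2347.
Combined: 65.59 × 0.2347 = 15.39 mGy/h.

15.4 mGy/h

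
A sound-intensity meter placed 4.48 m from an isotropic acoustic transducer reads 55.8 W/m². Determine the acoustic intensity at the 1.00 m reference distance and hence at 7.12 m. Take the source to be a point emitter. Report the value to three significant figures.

1120 W/m²; 22.1 W/m²

By the inverse-square law,
At 1.00 m: (4.48/1.00)² = 20.07, so 55.8 × 20.07 = 1120 W/m²
At 7.12 m: (1.00/7.12)² = 0.01973, so 1120 × 0.01973 = 22.10 W/m².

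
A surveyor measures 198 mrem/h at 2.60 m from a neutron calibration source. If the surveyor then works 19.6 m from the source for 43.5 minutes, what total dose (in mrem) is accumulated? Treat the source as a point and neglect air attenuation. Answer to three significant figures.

2.53 mrem

Intensity scales as (d₁/d₂)², so rate at 19.6 m:
198 × (2.60/19.6)² = 198 × 0.01760 = 3.485 mrem/h.
Dose = rate × time = 3.485 mrem/h × 0.7250 h = 2.527 mrem.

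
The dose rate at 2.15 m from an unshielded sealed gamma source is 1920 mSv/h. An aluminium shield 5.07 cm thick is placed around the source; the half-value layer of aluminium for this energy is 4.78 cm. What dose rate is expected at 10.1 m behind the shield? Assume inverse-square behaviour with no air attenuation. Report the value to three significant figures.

Distance alone: (2.15/10.1)² = 0.04531, so 1920 × 0.04531 = 87.00 mSv/h.
Shield: 5.07/4.78 = 1.061 half-value layers → attenuation 2^(−1.061) = 0.4793.
Combined: 87.00 × 0.4793 = 41.70 mSv/h.

41.7 mSv/h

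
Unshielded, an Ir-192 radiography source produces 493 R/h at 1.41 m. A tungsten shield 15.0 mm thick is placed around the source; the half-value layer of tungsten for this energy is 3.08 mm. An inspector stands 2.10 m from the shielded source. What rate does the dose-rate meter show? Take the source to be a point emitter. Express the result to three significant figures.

7.60 R/h

Distance alone: 493 × (1.41/2.10)² = 493 × 0.4508 = 222.2 R/h.
Shield: 15.0/3.08 = 4.870 half-value layers → attenuation 2^(−4.870) = 0.03420.
Combined: 222.2 × 0.03420 = 7.599 R/h.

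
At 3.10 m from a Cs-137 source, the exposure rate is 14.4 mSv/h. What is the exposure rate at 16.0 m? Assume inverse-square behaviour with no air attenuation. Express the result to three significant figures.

By the inverse-square law, the rate at 16.0 m is
(3.10/16.0)² = 0.03754, so 14.4 × 0.03754 = 0.5406 mSv/h.

0.541 mSv/h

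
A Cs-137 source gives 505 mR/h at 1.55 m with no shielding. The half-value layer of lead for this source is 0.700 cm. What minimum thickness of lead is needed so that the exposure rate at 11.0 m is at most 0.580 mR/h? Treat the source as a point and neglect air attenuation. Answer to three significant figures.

At 11.0 m, distance alone gives 505 × (1.55/11.0)² = 505 × 0.01986 = 10.03 mR/h.
Further attenuation needed: 10.03/0.580 = 17.29.
n = log₂(17.29) = 4.112 half-value layers.
Thickness = 4.112 × 0.700 cm = 2.878 cm.

2.88 cm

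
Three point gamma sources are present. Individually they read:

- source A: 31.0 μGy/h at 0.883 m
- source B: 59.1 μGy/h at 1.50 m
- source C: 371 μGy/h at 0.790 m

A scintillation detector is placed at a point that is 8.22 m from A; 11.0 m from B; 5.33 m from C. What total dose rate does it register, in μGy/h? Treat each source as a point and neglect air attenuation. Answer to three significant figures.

By superposition, sum each source's inverse-square contribution:
A: 31.0 × (0.883/8.22)² = 0.3577 μGy/h
B: 59.1 × (1.50/11.0)² = 1.099 μGy/h
C: 371 × (0.790/5.33)² = 8.150 μGy/h
Total = 0.3577 + 1.099 + 8.150 = 9.607 μGy/h.

9.61 μGy/h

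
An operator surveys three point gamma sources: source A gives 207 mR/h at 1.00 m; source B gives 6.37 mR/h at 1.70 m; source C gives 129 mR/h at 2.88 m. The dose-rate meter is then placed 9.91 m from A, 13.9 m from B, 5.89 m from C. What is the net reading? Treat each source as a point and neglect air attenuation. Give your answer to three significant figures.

33.0 mR/h

Each source contributes Iᵢ·(dᵢ/rᵢ)²; contributions add.
A: 207 × (1.00/9.91)² = 2.108 mR/h
B: 6.37 × (1.70/13.9)² = 0.09528 mR/h
C: 129 × (2.88/5.89)² = 30.84 mR/h
Total = 2.108 + 0.09528 + 30.84 = 33.04 mR/h.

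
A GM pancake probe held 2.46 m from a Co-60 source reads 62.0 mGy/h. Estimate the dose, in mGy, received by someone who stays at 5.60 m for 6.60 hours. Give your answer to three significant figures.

79.0 mGy

Using I₁d₁² = I₂d₂², rate at 5.60 m:
(2.46/5.60)² = 0.1930, so 62.0 × 0.1930 = 11.97 mGy/h.
Dose = rate × time = 11.97 mGy/h × 6.600 h = 79.00 mGy.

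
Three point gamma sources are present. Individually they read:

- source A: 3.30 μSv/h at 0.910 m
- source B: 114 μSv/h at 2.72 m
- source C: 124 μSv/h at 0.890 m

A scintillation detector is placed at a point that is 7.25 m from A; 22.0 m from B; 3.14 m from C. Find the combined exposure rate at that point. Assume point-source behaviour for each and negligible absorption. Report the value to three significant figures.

By superposition, sum each source's inverse-square contribution:
A: 3.30 × (0.910/7.25)² = 0.05199 μSv/h
B: 114 × (2.72/22.0)² = 1.743 μSv/h
C: 124 × (0.890/3.14)² = 9.962 μSv/h
Total = 0.05199 + 1.743 + 9.962 = 11.76 μSv/h.

11.8 μSv/h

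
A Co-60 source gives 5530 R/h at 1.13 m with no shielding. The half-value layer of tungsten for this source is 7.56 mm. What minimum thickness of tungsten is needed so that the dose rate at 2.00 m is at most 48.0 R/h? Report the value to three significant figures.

At 2.00 m, distance alone gives 5530 × (1.13/2.00)² = 5530 × 0.3192 = 1765 R/h.
Further attenuation needed: 1765/48.0 = 36.77.
n = log₂(36.77) = 5.200 half-value layers.
Thickness = 5.200 × 7.56 mm = 39.31 mm.

39.3 mm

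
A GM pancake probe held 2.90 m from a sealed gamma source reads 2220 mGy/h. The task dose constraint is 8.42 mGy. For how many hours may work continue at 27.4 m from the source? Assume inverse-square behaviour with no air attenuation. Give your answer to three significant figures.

Using I₁d₁² = I₂d₂², rate at 27.4 m:
2220 × (2.90/27.4)² = 2220 × 0.01120 = 24.86 mGy/h.
Stay time = 8.42 mGy ÷ 24.86 mGy/h = 0.3387 h.

0.339 h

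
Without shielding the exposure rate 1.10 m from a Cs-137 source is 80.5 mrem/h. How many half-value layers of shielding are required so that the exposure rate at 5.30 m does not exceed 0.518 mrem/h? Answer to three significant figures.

At 5.30 m, distance alone gives 80.5 × (1.10/5.30)² = 80.5 × 0.04308 = 3.468 mrem/h.
Further attenuation needed: 3.468/0.518 = 6.695.
n = log₂(6.695) = 2.743 half-value layers.

2.74 half-value layers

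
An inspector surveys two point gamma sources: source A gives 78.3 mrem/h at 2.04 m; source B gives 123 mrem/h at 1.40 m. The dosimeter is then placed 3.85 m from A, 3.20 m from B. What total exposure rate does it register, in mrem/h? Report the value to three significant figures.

45.5 mrem/h

Each source contributes Iᵢ·(dᵢ/rᵢ)²; contributions add.
A: 78.3 × (2.04/3.85)² = 21.98 mrem/h
B: 123 × (1.40/3.20)² = 23.54 mrem/h
Total = 21.98 + 23.54 = 45.52 mrem/h.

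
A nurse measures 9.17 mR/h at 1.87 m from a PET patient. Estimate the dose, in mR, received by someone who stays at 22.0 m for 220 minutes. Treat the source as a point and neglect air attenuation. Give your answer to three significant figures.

0.243 mR

Intensity scales as (d₁/d₂)², so rate at 22.0 m:
(1.87/22.0)² = 0.007225, so 9.17 × 0.007225 = 0.06625 mR/h.
Dose = rate × time = 0.06625 mR/h × 3.667 h = 0.2429 mR.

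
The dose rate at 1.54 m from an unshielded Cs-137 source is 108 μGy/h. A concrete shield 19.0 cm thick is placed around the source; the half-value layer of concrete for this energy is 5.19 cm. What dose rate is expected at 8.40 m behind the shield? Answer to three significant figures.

Distance alone: 108 × (1.54/8.40)² = 108 × 0.03361 = 3.630 μGy/h.
Shield: 19.0/5.19 = 3.661 half-value layers → attenuation 2^(−3.661) = 0.07905.
Combined: 3.630 × 0.07905 = 0.2870 μGy/h.

0.287 μGy/h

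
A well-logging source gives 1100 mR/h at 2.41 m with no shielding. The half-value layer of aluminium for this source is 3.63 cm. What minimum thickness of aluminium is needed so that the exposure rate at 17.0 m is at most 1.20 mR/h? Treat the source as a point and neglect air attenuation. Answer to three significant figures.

At 17.0 m, distance alone gives 1100 × (2.41/17.0)² = 1100 × 0.02010 = 22.11 mR/h.
Further attenuation needed: 22.11/1.20 = 18.43.
n = log₂(18.43) = 4.204 half-value layers.
Thickness = 4.204 × 3.63 cm = 15.26 cm.

15.3 cm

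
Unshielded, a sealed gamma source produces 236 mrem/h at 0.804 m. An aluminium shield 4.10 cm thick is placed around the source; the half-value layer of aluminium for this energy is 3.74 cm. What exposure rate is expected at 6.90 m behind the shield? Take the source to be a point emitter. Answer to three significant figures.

Distance alone: 236 × (0.804/6.90)² = 236 × 0.01358 = 3.205 mrem/h.
Shield: 4.10/3.74 = 1.096 half-value layers → attenuation 2^(−1.096) = 0.4678.
Combined: 3.205 × 0.4678 = 1.499 mrem/h.

1.50 mrem/h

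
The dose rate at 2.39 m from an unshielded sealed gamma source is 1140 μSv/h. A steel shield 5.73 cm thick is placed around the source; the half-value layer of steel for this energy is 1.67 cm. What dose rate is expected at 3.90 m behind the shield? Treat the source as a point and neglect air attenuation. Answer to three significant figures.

Distance alone: 1140 × (2.39/3.90)² = 1140 × 0.3755 = 428.1 μSv/h.
Shield: 5.73/1.67 = 3.431 half-value layers → attenuation 2^(−3.431) = 0.09272.
Combined: 428.1 × 0.09272 = 39.69 μSv/h.

39.7 μSv/h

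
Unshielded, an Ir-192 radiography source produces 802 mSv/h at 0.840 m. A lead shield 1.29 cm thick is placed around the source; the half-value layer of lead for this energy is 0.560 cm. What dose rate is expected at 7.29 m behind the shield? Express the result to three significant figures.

2.16 mSv/h

Distance alone: 802 × (0.840/7.29)² = 802 × 0.01328 = 10.65 mSv/h.
Shield: 1.29/0.560 = 2.304 half-value layers → attenuation 2^(−2.304) = 0.2025.
Combined: 10.65 × 0.2025 = 2.157 mSv/h.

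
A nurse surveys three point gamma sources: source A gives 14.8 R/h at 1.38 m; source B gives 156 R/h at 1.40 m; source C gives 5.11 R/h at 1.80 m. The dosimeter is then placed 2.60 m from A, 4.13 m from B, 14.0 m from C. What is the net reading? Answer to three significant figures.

22.2 R/h

Each source contributes Iᵢ·(dᵢ/rᵢ)²; contributions add.
A: 14.8 × (1.38/2.60)² = 4.169 R/h
B: 156 × (1.40/4.13)² = 17.93 R/h
C: 5.11 × (1.80/14.0)² = 0.08447 R/h
Total = 4.169 + 17.93 + 0.08447 = 22.18 R/h.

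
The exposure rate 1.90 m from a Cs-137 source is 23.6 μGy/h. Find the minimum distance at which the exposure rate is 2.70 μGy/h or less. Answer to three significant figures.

5.62 m

Intensity scales as (d₁/d₂)², so d₂ = d₁·√(I₁/I₂).
I₁/I₂ = 23.6/2.70 = 8.741, so d₂ = 1.90 × √8.741 = 5.617 m.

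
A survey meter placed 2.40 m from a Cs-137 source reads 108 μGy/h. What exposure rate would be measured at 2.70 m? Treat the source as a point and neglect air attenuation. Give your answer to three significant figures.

85.3 μGy/h

Applying the 1/r² law, scaling from 2.40 m to 2.70 m:
(2.40/2.70)² = 0.7901, so 108 × 0.7901 = 85.33 μGy/h.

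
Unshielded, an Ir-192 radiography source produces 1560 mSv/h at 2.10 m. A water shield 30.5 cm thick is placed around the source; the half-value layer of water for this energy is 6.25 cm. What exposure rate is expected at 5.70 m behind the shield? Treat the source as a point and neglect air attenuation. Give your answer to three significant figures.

Distance alone: (2.10/5.70)² = 0.1357, so 1560 × 0.1357 = 211.7 mSv/h.
Shield: 30.5/6.25 = 4.880 half-value layers → attenuation 2^(−4.880) = 0.03396.
Combined: 211.7 × 0.03396 = 7.189 mSv/h.

7.19 mSv/h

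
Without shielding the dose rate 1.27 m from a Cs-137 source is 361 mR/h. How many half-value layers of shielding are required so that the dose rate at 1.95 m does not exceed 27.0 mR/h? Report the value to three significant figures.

2.50 half-value layers

At 1.95 m, distance alone gives (1.27/1.95)² = 0.4242, so 361 × 0.4242 = 153.1 mR/h.
Further attenuation needed: 153.1/27.0 = 5.670.
n = log₂(5.670) = 2.503 half-value layers.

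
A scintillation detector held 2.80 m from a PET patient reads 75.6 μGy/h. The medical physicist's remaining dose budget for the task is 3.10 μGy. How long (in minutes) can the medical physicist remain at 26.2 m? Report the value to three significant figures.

215 min

Since intensity falls as 1/r², rate at 26.2 m:
75.6 × (2.80/26.2)² = 75.6 × 0.01142 = 0.8634 μGy/h.
Stay time = 3.10 μGy ÷ 0.8634 μGy/h = 3.590 h = 215.4 min.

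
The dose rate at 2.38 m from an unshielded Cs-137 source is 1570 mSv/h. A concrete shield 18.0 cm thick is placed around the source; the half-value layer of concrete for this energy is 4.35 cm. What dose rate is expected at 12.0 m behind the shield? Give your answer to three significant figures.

3.51 mSv/h

Distance alone: 1570 × (2.38/12.0)² = 1570 × 0.03934 = 61.76 mSv/h.
Shield: 18.0/4.35 = 4.138 half-value layers → attenuation 2^(−4.138) = 0.05680.
Combined: 61.76 × 0.05680 = 3.508 mSv/h.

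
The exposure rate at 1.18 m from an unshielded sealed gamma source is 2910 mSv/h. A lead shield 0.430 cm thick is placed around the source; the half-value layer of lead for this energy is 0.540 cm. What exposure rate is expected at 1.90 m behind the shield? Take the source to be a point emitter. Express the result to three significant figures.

Distance alone: 2910 × (1.18/1.90)² = 2910 × 0.3857 = 1122 mSv/h.
Shield: 0.430/0.540 = 0.7963 half-value layers → attenuation 2^(−0.7963) = 0.5758.
Combined: 1122 × 0.5758 = 646.0 mSv/h.

646 mSv/h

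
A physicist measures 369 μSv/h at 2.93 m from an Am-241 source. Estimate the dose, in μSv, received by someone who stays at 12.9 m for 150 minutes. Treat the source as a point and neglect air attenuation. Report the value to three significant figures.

Since intensity falls as 1/r², rate at 12.9 m:
369 × (2.93/12.9)² = 369 × 0.05159 = 19.04 μSv/h.
Dose = rate × time = 19.04 μSv/h × 2.500 h = 47.60 μSv.

47.6 μSv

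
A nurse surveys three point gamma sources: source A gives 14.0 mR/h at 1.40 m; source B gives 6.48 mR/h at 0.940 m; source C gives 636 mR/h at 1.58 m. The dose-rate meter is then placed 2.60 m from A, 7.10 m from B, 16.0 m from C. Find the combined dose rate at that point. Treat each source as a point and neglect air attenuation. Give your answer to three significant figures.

10.4 mR/h

Each source contributes Iᵢ·(dᵢ/rᵢ)²; contributions add.
A: 14.0 × (1.40/2.60)² = 4.059 mR/h
B: 6.48 × (0.940/7.10)² = 0.1136 mR/h
C: 636 × (1.58/16.0)² = 6.202 mR/h
Total = 4.059 + 0.1136 + 6.202 = 10.37 mR/h.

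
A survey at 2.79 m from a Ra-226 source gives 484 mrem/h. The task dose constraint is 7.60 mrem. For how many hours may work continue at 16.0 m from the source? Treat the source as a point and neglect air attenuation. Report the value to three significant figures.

0.516 h

Applying the 1/r² law, rate at 16.0 m:
484 × (2.79/16.0)² = 484 × 0.03041 = 14.72 mrem/h.
Stay time = 7.60 mrem ÷ 14.72 mrem/h = 0.5163 h.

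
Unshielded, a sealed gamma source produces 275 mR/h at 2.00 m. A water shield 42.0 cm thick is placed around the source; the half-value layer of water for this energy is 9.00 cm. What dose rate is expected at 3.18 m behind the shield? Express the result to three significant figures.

Distance alone: 275 × (2.00/3.18)² = 275 × 0.3956 = 108.8 mR/h.
Shield: 42.0/9.00 = 4.667 half-value layers → attenuation 2^(−4.667) = 0.03936.
Combined: 108.8 × 0.03936 = 4.282 mR/h.

4.28 mR/h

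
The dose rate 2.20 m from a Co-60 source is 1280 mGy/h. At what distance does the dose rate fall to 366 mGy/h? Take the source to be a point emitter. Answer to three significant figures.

By the inverse-square law, d₂ = d₁·√(I₁/I₂).
I₁/I₂ = 1280/366 = 3.497, so d₂ = 2.20 × √3.497 = 4.114 m.

4.11 m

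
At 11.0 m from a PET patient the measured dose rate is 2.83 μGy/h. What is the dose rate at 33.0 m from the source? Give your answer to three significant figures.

0.314 μGy/h

Intensity scales as (d₁/d₂)², so scaling from 11.0 m to 33.0 m:
(11.0/33.0)² = 0.1111, so 2.83 × 0.1111 = 0.3144 μGy/h.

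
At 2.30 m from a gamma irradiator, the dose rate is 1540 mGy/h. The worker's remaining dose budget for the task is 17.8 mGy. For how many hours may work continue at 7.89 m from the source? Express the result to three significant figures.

0.136 h

Since intensity falls as 1/r², rate at 7.89 m:
1540 × (2.30/7.89)² = 1540 × 0.08498 = 130.9 mGy/h.
Stay time = 17.8 mGy ÷ 130.9 mGy/h = 0.1360 h.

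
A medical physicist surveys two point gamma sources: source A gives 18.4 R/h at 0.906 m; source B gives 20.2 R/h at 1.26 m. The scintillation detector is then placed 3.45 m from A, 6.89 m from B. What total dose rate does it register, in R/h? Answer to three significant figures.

Each source contributes Iᵢ·(dᵢ/rᵢ)²; contributions add.
A: 18.4 × (0.906/3.45)² = 1.269 R/h
B: 20.2 × (1.26/6.89)² = 0.6755 R/h
Total = 1.269 + 0.6755 = 1.944 R/h.

1.94 R/h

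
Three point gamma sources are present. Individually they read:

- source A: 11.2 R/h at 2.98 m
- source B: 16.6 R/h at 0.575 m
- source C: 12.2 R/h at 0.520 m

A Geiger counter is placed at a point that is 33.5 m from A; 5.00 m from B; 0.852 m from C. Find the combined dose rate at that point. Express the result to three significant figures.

By superposition, sum each source's inverse-square contribution:
A: 11.2 × (2.98/33.5)² = 0.08863 R/h
B: 16.6 × (0.575/5.00)² = 0.2195 R/h
C: 12.2 × (0.520/0.852)² = 4.545 R/h
Total = 0.08863 + 0.2195 + 4.545 = 4.853 R/h.

4.85 R/h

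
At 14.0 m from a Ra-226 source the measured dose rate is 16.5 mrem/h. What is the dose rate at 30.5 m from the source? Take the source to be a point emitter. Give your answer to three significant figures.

3.48 mrem/h

Applying the 1/r² law, scaling from 14.0 m to 30.5 m:
16.5 × (14.0/30.5)² = 16.5 × 0.2107 = 3.477 mrem/h.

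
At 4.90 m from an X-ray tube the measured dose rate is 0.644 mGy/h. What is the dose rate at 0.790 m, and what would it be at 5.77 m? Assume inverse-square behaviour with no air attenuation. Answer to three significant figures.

Applying the 1/r² law,
At 0.790 m: 0.644 × (4.90/0.790)² = 0.644 × 38.47 = 24.77 mGy/h
At 5.77 m: (0.790/5.77)² = 0.01875, so 24.77 × 0.01875 = 0.4644 mGy/h.

24.8 mGy/h; 0.464 mGy/h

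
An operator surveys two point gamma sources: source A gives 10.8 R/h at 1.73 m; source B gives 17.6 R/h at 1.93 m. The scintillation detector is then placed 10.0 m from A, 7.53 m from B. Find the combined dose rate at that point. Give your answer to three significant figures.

Each source contributes Iᵢ·(dᵢ/rᵢ)²; contributions add.
A: 10.8 × (1.73/10.0)² = 0.3232 R/h
B: 17.6 × (1.93/7.53)² = 1.156 R/h
Total = 0.3232 + 1.156 = 1.479 R/h.

1.48 R/h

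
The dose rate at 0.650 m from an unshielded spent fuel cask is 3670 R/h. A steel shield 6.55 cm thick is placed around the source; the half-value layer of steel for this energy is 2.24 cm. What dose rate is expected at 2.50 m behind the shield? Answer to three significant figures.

32.7 R/h

Distance alone: 3670 × (0.650/2.50)² = 3670 × 0.06760 = 248.1 R/h.
Shield: 6.55/2.24 = 2.924 half-value layers → attenuation 2^(−2.924) = 0.1318.
Combined: 248.1 × 0.1318 = 32.70 R/h.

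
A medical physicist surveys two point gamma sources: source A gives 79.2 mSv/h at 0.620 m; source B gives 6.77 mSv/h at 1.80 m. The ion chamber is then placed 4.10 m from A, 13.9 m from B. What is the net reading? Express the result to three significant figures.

Each source contributes Iᵢ·(dᵢ/rᵢ)²; contributions add.
A: 79.2 × (0.620/4.10)² = 1.811 mSv/h
B: 6.77 × (1.80/13.9)² = 0.1135 mSv/h
Total = 1.811 + 0.1135 = 1.924 mSv/h.

1.92 mSv/h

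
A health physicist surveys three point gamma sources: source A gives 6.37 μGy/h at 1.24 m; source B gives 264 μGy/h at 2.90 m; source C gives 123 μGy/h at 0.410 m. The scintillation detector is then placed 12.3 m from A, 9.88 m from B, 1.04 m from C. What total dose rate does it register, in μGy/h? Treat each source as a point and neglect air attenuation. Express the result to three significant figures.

By superposition, sum each source's inverse-square contribution:
A: 6.37 × (1.24/12.3)² = 0.06474 μGy/h
B: 264 × (2.90/9.88)² = 22.75 μGy/h
C: 123 × (0.410/1.04)² = 19.12 μGy/h
Total = 0.06474 + 22.75 + 19.12 = 41.93 μGy/h.

41.9 μGy/h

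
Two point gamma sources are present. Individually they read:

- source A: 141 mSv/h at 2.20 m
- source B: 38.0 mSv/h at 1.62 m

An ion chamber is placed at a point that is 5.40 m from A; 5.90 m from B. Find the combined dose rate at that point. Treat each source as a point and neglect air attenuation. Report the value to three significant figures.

By superposition, sum each source's inverse-square contribution:
A: 141 × (2.20/5.40)² = 23.40 mSv/h
B: 38.0 × (1.62/5.90)² = 2.865 mSv/h
Total = 23.40 + 2.865 = 26.27 mSv/h.

26.3 mSv/h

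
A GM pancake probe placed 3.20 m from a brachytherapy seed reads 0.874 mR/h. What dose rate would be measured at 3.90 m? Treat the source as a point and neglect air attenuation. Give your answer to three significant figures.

Using I₁d₁² = I₂d₂², scaling from 3.20 m to 3.90 m:
(3.20/3.90)² = 0.6732, so 0.874 × 0.6732 = 0.5884 mR/h.

0.588 mR/h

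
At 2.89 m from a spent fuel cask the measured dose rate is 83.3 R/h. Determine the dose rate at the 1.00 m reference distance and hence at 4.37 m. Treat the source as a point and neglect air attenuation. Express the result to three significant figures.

By the inverse-square law,
At 1.00 m: 83.3 × (2.89/1.00)² = 83.3 × 8.352 = 695.7 R/h
At 4.37 m: (1.00/4.37)² = 0.05236, so 695.7 × 0.05236 = 36.43 R/h.

696 R/h; 36.4 R/h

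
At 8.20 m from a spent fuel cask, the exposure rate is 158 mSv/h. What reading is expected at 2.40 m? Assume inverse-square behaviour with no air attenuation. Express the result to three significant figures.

Intensity scales as (d₁/d₂)², so the rate at 2.40 m is
158 × (8.20/2.40)² = 158 × 11.67 = 1844 mSv/h.

1840 mSv/h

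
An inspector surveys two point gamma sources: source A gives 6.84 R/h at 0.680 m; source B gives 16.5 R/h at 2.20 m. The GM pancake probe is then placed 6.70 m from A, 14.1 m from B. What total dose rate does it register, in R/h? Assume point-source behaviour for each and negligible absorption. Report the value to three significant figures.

Each source contributes Iᵢ·(dᵢ/rᵢ)²; contributions add.
A: 6.84 × (0.680/6.70)² = 0.07046 R/h
B: 16.5 × (2.20/14.1)² = 0.4017 R/h
Total = 0.07046 + 0.4017 = 0.4722 R/h.

0.472 R/h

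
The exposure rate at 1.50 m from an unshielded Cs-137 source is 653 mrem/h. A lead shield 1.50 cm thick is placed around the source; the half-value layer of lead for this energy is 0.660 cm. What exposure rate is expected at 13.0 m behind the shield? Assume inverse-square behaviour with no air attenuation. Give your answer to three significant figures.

Distance alone: 653 × (1.50/13.0)² = 653 × 0.01331 = 8.691 mrem/h.
Shield: 1.50/0.660 = 2.273 half-value layers → attenuation 2^(−2.273) = 0.2069.
Combined: 8.691 × 0.2069 = 1.798 mrem/h.

1.80 mrem/h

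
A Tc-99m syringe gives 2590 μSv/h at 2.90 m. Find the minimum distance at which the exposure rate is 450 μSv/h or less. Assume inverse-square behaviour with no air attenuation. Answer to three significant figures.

Applying the 1/r² law, d₂ = d₁·√(I₁/I₂).
I₁/I₂ = 2590/450 = 5.756, so d₂ = 2.90 × √5.756 = 6.958 m.

6.96 m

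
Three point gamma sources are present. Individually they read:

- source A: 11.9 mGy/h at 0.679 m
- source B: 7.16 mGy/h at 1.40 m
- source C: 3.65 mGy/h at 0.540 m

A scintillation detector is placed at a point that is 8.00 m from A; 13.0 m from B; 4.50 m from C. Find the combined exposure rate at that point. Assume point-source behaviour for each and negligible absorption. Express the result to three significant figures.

0.221 mGy/h

By superposition, sum each source's inverse-square contribution:
A: 11.9 × (0.679/8.00)² = 0.08572 mGy/h
B: 7.16 × (1.40/13.0)² = 0.08304 mGy/h
C: 3.65 × (0.540/4.50)² = 0.05256 mGy/h
Total = 0.08572 + 0.08304 + 0.05256 = 0.2213 mGy/h.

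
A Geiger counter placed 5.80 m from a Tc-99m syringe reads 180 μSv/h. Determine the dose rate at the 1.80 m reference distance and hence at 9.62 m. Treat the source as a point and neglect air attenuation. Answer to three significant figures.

1870 μSv/h; 65.4 μSv/h

Applying the 1/r² law,
At 1.80 m: 180 × (5.80/1.80)² = 180 × 10.38 = 1868 μSv/h
At 9.62 m: 1868 × (1.80/9.62)² = 1868 × 0.03501 = 65.40 μSv/h.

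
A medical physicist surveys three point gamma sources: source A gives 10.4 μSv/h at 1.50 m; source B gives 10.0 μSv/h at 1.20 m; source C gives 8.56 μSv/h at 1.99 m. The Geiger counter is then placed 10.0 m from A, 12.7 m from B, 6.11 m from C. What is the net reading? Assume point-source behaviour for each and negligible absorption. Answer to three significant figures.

By superposition, sum each source's inverse-square contribution:
A: 10.4 × (1.50/10.0)² = 0.2340 μSv/h
B: 10.0 × (1.20/12.7)² = 0.08928 μSv/h
C: 8.56 × (1.99/6.11)² = 0.9080 μSv/h
Total = 0.2340 + 0.08928 + 0.9080 = 1.231 μSv/h.

1.23 μSv/h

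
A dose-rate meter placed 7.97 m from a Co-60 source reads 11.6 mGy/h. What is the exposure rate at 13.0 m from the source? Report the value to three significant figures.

Applying the 1/r² law, scaling from 7.97 m to 13.0 m:
11.6 × (7.97/13.0)² = 11.6 × 0.3759 = 4.360 mGy/h.

4.36 mGy/h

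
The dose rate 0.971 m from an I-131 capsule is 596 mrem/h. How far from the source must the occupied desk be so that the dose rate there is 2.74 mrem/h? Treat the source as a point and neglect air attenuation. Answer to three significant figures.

Using I₁d₁² = I₂d₂², d₂ = d₁·√(I₁/I₂).
I₁/I₂ = 596/2.74 = 217.5, so d₂ = 0.971 × √217.5 = 14.32 m.

14.3 m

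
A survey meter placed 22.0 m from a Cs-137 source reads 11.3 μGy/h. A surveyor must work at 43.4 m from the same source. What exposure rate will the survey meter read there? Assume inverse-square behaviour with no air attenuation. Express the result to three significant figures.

2.90 μGy/h

Applying the 1/r² law, scaling from 22.0 m to 43.4 m:
11.3 × (22.0/43.4)² = 11.3 × 0.2570 = 2.904 μGy/h.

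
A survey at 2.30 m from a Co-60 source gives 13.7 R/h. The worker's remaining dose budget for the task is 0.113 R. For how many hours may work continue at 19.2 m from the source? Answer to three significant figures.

0.575 h

Since intensity falls as 1/r², rate at 19.2 m:
(2.30/19.2)² = 0.01435, so 13.7 × 0.01435 = 0.1966 R/h.
Stay time = 0.113 R ÷ 0.1966 R/h = 0.5748 h.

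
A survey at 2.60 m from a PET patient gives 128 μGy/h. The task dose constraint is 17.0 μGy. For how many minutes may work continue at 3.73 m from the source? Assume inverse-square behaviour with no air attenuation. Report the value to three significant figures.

16.4 min

Intensity scales as (d₁/d₂)², so rate at 3.73 m:
128 × (2.60/3.73)² = 128 × 0.4859 = 62.20 μGy/h.
Stay time = 17.0 μGy ÷ 62.20 μGy/h = 0.2733 h = 16.40 min.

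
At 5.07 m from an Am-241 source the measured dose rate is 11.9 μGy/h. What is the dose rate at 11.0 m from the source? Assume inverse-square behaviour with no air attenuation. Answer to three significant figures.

2.53 μGy/h

Applying the 1/r² law, scaling from 5.07 m to 11.0 m:
(5.07/11.0)² = 0.2124, so 11.9 × 0.2124 = 2.528 μGy/h.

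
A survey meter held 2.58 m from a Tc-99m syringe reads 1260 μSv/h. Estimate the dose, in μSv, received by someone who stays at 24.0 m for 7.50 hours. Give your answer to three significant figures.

109 μSv

Using I₁d₁² = I₂d₂², rate at 24.0 m:
1260 × (2.58/24.0)² = 1260 × 0.01156 = 14.57 μSv/h.
Dose = rate × time = 14.57 μSv/h × 7.500 h = 109.3 μSv.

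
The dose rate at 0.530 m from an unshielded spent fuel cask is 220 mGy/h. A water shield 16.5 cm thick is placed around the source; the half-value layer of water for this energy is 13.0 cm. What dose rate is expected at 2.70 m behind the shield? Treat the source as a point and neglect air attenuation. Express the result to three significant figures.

3.52 mGy/h

Distance alone: (0.530/2.70)² = 0.03853, so 220 × 0.03853 = 8.477 mGy/h.
Shield: 16.5/13.0 = 1.269 half-value layers → attenuation 2^(−1.269) = 0.4149.
Combined: 8.477 × 0.4149 = 3.517 mGy/h.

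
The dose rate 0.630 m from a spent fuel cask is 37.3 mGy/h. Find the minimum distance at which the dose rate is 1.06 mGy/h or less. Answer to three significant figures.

3.74 m

Since intensity falls as 1/r², d₂ = d₁·√(I₁/I₂).
I₁/I₂ = 37.3/1.06 = 35.19, so d₂ = 0.630 × √35.19 = 3.737 m.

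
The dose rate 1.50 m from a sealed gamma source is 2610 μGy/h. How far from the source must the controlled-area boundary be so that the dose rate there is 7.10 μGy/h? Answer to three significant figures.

28.8 m

Applying the 1/r² law, d₂ = d₁·√(I₁/I₂).
I₁/I₂ = 2610/7.10 = 367.6, so d₂ = 1.50 × √367.6 = 28.76 m.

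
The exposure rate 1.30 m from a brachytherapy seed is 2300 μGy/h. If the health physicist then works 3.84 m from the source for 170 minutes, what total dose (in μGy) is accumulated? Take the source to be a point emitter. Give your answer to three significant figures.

Using I₁d₁² = I₂d₂², rate at 3.84 m:
2300 × (1.30/3.84)² = 2300 × 0.1146 = 263.6 μGy/h.
Dose = rate × time = 263.6 μGy/h × 2.833 h = 746.8 μGy.

747 μGy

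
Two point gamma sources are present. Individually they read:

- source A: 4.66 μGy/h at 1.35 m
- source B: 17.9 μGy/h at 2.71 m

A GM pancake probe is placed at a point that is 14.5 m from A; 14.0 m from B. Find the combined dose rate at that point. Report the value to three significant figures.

0.711 μGy/h

Each source contributes Iᵢ·(dᵢ/rᵢ)²; contributions add.
A: 4.66 × (1.35/14.5)² = 0.04039 μGy/h
B: 17.9 × (2.71/14.0)² = 0.6707 μGy/h
Total = 0.04039 + 0.6707 = 0.7111 μGy/h.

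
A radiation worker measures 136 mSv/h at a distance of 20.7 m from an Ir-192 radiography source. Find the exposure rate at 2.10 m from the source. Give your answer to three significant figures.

13200 mSv/h

By the inverse-square law, the rate at 2.10 m is
(20.7/2.10)² = 97.16, so 136 × 97.16 = 13210 mSv/h.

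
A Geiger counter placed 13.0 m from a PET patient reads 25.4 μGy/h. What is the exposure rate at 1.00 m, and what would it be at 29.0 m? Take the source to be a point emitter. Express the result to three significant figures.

Intensity scales as (d₁/d₂)², so
At 1.00 m: (13.0/1.00)² = 169.0, so 25.4 × 169.0 = 4293 μGy/h
At 29.0 m: 4293 × (1.00/29.0)² = 4293 × 0.001189 = 5.104 μGy/h.

4290 μGy/h; 5.10 μGy/h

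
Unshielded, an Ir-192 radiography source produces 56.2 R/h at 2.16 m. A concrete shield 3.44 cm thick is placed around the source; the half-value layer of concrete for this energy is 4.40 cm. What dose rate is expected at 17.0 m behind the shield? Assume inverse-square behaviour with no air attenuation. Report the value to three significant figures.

Distance alone: 56.2 × (2.16/17.0)² = 56.2 × 0.01614 = 0.9071 R/h.
Shield: 3.44/4.40 = 0.7818 half-value layers → attenuation 2^(−0.7818) = 0.5816.
Combined: 0.9071 × 0.5816 = 0.5276 R/h.

0.528 R/h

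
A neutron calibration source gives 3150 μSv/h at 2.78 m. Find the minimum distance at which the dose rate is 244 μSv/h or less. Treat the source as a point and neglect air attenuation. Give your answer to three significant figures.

Intensity scales as (d₁/d₂)², so d₂ = d₁·√(I₁/I₂).
I₁/I₂ = 3150/244 = 12.91, so d₂ = 2.78 × √12.91 = 9.989 m.

9.99 m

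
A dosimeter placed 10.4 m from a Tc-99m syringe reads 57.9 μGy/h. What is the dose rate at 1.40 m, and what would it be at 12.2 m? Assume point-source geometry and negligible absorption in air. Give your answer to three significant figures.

Since intensity falls as 1/r²,
At 1.40 m: 57.9 × (10.4/1.40)² = 57.9 × 55.18 = 3195 μGy/h
At 12.2 m: (1.40/12.2)² = 0.01317, so 3195 × 0.01317 = 42.08 μGy/h.

3200 μGy/h; 42.1 μGy/h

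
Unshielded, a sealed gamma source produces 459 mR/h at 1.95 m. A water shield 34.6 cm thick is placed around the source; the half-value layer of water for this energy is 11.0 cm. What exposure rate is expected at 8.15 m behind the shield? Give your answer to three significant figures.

2.97 mR/h

Distance alone: 459 × (1.95/8.15)² = 459 × 0.05725 = 26.28 mR/h.
Shield: 34.6/11.0 = 3.145 half-value layers → attenuation 2^(−3.145) = 0.1130.
Combined: 26.28 × 0.1130 = 2.970 mR/h.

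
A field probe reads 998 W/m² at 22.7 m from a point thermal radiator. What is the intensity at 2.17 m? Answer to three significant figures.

Since intensity falls as 1/r², the rate at 2.17 m is
(22.7/2.17)² = 109.4, so 998 × 109.4 = 109200 W/m².

109000 W/m²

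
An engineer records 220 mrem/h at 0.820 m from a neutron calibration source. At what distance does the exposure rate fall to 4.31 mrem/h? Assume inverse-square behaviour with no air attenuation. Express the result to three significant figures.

5.86 m

Since intensity falls as 1/r², d₂ = d₁·√(I₁/I₂).
I₁/I₂ = 220/4.31 = 51.04, so d₂ = 0.820 × √51.04 = 5.858 m.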